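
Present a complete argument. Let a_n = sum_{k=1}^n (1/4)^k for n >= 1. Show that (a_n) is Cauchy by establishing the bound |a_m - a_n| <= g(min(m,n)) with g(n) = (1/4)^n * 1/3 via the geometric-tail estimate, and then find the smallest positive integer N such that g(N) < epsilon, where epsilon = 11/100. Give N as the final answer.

For m > n >= 1: |a_m - a_n| = sum_{k=n+1}^m (1/4)^k < sum_{k=n+1}^infinity (1/4)^k = (1/4)^(n+1) / (1 - 1/4) = (1/4)^n * (1/4) * (4/3) = (1/4)^n * 1/3.
So g(n) = (1/4)^n / 3. Since g(n) -> 0, (a_n) is Cauchy.
Now solve g(N) < 11/100: (1/4)^N / 3 < 11/100 <=> 4^N > 1 / (3 * 11/100) = 100/33.
Check powers of 4: 4^0 = 1 <= 100/33, 4^1 = 4 > 100/33.
So the smallest such N is 1. Check: g(1) = 1/(3 * 4) = 1/12 < 11/100.

1


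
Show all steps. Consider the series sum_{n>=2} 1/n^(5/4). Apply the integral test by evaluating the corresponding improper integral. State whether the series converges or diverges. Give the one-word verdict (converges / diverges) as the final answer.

Let f(x) = x^(-5/4). Then f is positive, continuous, and decreasing on [2, infinity), so the integral test applies.
Compute the improper integral int_{2}^infinity f(x) dx:
  antiderivative F(x) = -4/x^(1/4).
  As x -> infinity, F(x) -> 0 (since p = 5/4 > 1).
  So int = F(infinity) - F(2) = 0 - (-2*2^(3/4)) = 2*2^(3/4).
  Finite, so by the integral test, the series converges.

converges


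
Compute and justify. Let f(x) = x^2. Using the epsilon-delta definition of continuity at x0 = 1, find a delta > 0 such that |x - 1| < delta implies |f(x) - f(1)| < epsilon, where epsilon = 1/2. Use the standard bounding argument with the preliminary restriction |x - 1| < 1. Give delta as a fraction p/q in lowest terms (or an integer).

Factor: |x^2 - (1)^2| = |x - 1| * |x + 1|.
Impose |x - 1| < 1 first. Then |x + 1| = |(x - 1) + 2*(1)| <= |x - 1| + 2*|1| < 1 + 2 = 3.
So |x^2 - (1)^2| < delta * 3.
We need delta * 3 <= 1/2, i.e. delta <= 1/2/3 = 1/6.
Since 1/6 < 1, this is tighter than 1; take delta = 1/6.
So delta = 1/6 works.

1/6


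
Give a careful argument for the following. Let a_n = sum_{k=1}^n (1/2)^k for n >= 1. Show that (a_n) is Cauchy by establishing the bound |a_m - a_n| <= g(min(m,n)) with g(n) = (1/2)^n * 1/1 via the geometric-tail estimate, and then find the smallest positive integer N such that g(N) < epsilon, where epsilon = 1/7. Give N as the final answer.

For m > n >= 1: |a_m - a_n| = sum_{k=n+1}^m (1/2)^k < sum_{k=n+1}^infinity (1/2)^k = (1/2)^(n+1) / (1 - 1/2) = (1/2)^n * (1/2) * (2/1) = (1/2)^n * 1/1.
So g(n) = (1/2)^n / 1. Since g(n) -> 0, (a_n) is Cauchy.
Now solve g(N) < 1/7: (1/2)^N / 1 < 1/7 <=> 2^N > 1 / (1 * 1/7) = 7.
Check powers of 2: 2^2 = 4 <= 7, 2^3 = 8 > 7.
So the smallest such N is 3. Check: g(3) = 1/(1 * 8) = 1/8 < 1/7.

3


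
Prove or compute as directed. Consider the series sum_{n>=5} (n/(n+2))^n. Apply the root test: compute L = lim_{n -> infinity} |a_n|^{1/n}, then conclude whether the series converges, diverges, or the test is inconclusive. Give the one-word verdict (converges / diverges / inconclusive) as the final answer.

Let a_n denote the general term. Form |a_n|^(1/n) and simplify:
|a_n|^(1/n) = n/(n + 2)
Take the limit as n -> infinity: L = 1.
Since L = 1, the root test is inconclusive. (In fact a_n = (n/(n+2))^n -> e^(-2) != 0, so the nth-term test shows divergence; but the root test itself gives no conclusion.)

inconclusive


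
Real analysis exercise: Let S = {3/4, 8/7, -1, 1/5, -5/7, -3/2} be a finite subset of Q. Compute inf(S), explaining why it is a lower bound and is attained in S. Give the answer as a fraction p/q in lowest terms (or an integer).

S is finite, so inf(S) = min(S).
Sorted increasing:
-3/2, -1, -5/7, 1/5, 3/4, 8/7
The extremum is -3/2.
For every x in S, x >= -3/2. And -3/2 is in S, so it is attained.
Therefore inf(S) = -3/2.

-3/2


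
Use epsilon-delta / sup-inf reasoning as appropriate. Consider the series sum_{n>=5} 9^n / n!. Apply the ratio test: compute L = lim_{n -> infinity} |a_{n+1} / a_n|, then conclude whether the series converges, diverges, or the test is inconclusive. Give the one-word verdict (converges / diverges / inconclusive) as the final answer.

Let a_n denote the general term. Form the ratio a_{n+1}/a_n and simplify:
a_{n+1}/a_n = 9/(n + 1)
Take the limit as n -> infinity: L = 0.
Since L = 0 < 1, the ratio test implies the series converges.

converges


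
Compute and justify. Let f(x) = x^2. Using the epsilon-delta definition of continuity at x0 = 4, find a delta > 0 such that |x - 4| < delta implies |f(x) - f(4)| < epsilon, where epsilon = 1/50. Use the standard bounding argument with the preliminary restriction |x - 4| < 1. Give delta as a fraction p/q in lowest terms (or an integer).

Factor: |x^2 - (4)^2| = |x - 4| * |x + 4|.
Impose |x - 4| < 1 first. Then |x + 4| = |(x - 4) + 2*(4)| <= |x - 4| + 2*|4| < 1 + 8 = 9.
So |x^2 - (4)^2| < delta * 9.
We need delta * 9 <= 1/50, i.e. delta <= 1/50/9 = 1/450.
Since 1/450 < 1, this is tighter than 1; take delta = 1/450.
So delta = 1/450 works.

1/450


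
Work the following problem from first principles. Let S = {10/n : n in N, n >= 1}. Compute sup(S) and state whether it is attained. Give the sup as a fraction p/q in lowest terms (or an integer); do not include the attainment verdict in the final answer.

Analysis:
- Values: 10, 5, 10/3, 5/2, ... strictly decreasing.
- The maximum is 10 (n=1); sup = 10 (attained).
- The set is bounded below by 0; 10/n -> 0 so 0 is the greatest lower bound.
- 0 is not in the set, so inf = 0 is not attained.
Conclusion: sup(S) = 10, attained in S.

10


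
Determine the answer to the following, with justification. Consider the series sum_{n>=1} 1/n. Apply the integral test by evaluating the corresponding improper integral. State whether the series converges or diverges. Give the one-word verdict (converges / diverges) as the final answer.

Let f(x) = 1/x. Then f is positive, continuous, and decreasing on [1, infinity), so the integral test applies.
Compute the improper integral int_{1}^infinity f(x) dx:
  antiderivative F(x) = log(x).
  As x -> infinity, log(x) -> infinity.
  So int = infinity - log(1) = infinity. By the integral test, the series diverges.

diverges


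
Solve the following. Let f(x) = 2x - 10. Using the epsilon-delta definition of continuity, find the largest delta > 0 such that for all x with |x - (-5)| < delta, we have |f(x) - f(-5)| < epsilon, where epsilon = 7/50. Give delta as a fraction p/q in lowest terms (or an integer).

We compute f(-5) = 2*(-5) - 10 = -20.
|f(x) - f(-5)| = |2x - 10 - (-20)| = |2(x - (-5))| = 2|x - (-5)|.
We need 2|x - (-5)| < 7/50, i.e. |x - (-5)| < 7/50 / 2 = 7/100.
So any delta <= 7/100 works. Conversely, if delta > 7/100, then x = -5 + 7/100 satisfies |x - (-5)| = 7/100 < delta but |f(x) - f(-5)| = 2 * 7/100 = 7/50, which is not < 7/50; so no larger delta works.
Hence the largest such delta is 7/100.

7/100


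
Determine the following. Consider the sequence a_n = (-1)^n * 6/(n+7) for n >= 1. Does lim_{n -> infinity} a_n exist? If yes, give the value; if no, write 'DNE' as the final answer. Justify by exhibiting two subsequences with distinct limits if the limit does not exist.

Examine the behaviour of a_n along subsequences.
Even-n subsequence a_{2k} = 6/(2k+7) -> 0. Odd-n subsequence a_{2k+1} = -6/(2k+8) -> 0. Both tend to 0, which suggests the limit is 0; verify directly.
|a_n - 0| = 6/(n+7) < 6/n for every n >= 1.
Given epsilon > 0, choose a positive integer N > 6/epsilon. Then for all n >= N, |a_n| < 6/n <= 6/N < epsilon.
So by the definition of the limit, lim a_n exists and equals 0.

0


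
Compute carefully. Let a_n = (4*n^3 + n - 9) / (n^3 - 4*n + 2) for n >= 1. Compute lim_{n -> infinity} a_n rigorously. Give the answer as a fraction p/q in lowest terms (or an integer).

Divide numerator and denominator by n^3, the highest power:
numerator / n^3 = 4 + n^(-2) - 9/n^3
denominator / n^3 = 1 - 4/n^2 + 2/n^3
As n -> infinity, all terms of the form c/n^k (k >= 1) tend to 0.
So numerator / n^3 -> 4 and denominator / n^3 -> 1.
Therefore lim a_n = 4.

4


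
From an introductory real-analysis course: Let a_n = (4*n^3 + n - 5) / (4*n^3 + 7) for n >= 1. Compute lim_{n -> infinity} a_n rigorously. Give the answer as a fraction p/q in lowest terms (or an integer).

Divide numerator and denominator by n^3, the highest power:
numerator / n^3 = 4 + n^(-2) - 5/n^3
denominator / n^3 = 4 + 7/n^3
As n -> infinity, all terms of the form c/n^k (k >= 1) tend to 0.
So numerator / n^3 -> 4 and denominator / n^3 -> 4.
Therefore lim a_n = 1.

1


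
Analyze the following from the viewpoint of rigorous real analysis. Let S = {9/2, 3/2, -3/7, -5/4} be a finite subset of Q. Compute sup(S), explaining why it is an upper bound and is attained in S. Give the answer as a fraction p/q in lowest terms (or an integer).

S is finite, so sup(S) = max(S).
Sorted decreasing:
9/2, 3/2, -3/7, -5/4
The extremum is 9/2.
For every x in S, x <= 9/2. And 9/2 is in S, so it is attained.
Therefore sup(S) = 9/2.

9/2


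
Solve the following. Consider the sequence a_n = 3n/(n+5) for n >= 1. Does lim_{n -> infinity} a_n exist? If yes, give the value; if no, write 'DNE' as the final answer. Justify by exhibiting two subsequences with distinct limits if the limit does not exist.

Examine the behaviour of a_n along subsequences.
Even-n subsequence a_{2k} = 3(2k)/(2k+5) -> 3. Odd-n subsequence a_{2k+1} = 3(2k+1)/(2k+6) -> 3. Both tend to 3, which suggests the limit is 3; verify directly.
|a_n - 3| = |3n - 3(n+5)| / (n+5) = 15/(n+5) < 15/n for every n >= 1.
Given epsilon > 0, choose a positive integer N > 15/epsilon. Then for all n >= N, |a_n - 3| < 15/n <= 15/N < epsilon.
So by the definition of the limit, lim a_n exists and equals 3.

3


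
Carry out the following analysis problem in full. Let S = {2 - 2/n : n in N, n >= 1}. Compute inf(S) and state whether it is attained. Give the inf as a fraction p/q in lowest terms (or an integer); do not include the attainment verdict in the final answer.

Analysis:
- Values: 0, 1, 4/3, 3/2, ... strictly increasing.
- Minimum is 0 (n=1); inf = 0 (attained).
- 2 - 2/n -> 2 from below; sup = 2, not attained.
Conclusion: inf(S) = 0, attained in S.

0


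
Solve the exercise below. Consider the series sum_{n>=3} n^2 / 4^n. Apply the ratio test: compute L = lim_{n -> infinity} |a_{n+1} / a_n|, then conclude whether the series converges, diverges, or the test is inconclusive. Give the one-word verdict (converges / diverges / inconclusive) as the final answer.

Let a_n denote the general term. Form the ratio a_{n+1}/a_n and simplify:
a_{n+1}/a_n = (n + 1)^2/(4*n^2)
Take the limit as n -> infinity: L = 1/4.
Since L = 1/4 < 1, the ratio test implies the series converges.

converges


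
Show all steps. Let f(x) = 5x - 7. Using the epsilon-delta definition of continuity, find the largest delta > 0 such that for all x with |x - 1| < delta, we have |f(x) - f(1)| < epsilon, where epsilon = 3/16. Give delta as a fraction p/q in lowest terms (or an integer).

We compute f(1) = 5*(1) - 7 = -2.
|f(x) - f(1)| = |5x - 7 - (-2)| = |5(x - 1)| = 5|x - 1|.
We need 5|x - 1| < 3/16, i.e. |x - 1| < 3/16 / 5 = 3/80.
So any delta <= 3/80 works. Conversely, if delta > 3/80, then x = 1 + 3/80 satisfies |x - 1| = 3/80 < delta but |f(x) - f(1)| = 5 * 3/80 = 3/16, which is not < 3/16; so no larger delta works.
Hence the largest such delta is 3/80.

3/80


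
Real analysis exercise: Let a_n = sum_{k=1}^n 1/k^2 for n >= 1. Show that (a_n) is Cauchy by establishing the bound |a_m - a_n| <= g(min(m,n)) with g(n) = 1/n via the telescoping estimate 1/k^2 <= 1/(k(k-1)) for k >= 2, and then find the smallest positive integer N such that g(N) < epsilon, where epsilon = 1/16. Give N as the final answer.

For m > n >= 1: |a_m - a_n| = sum_{k=n+1}^m 1/k^2.
Use 1/k^2 <= 1/(k(k-1)) = 1/(k-1) - 1/k for k >= 2:
sum_{k=n+1}^m 1/k^2 <= sum_{k=n+1}^m (1/(k-1) - 1/k) = 1/n - 1/m <= 1/n.
By symmetry the same bound holds with n,m swapped, so |a_m - a_n| <= 1/min(m,n) = g(min(m,n)). Since g(n) -> 0, (a_n) is Cauchy.
Now solve g(N) < 1/16: 1/N < 1/16 <=> N > 1/(1/16) = 16.
The smallest integer strictly greater than 16 is N = 17.
Check: g(17) = 1/17 < 1/16; g(16) = 1/16 >= 1/16. So N = 17.

17


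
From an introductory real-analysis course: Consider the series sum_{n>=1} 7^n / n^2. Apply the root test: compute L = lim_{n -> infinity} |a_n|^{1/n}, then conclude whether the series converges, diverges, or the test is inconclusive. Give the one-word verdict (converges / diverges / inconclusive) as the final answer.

Let a_n denote the general term. Form |a_n|^(1/n) and simplify:
|a_n|^(1/n) = 7/n^(2/n)
Take the limit as n -> infinity: L = 7.
Since L = 7 > 1, the root test implies divergence.

diverges


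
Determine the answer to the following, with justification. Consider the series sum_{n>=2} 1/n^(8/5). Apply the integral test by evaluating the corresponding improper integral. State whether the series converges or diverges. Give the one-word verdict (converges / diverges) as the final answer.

Let f(x) = x^(-8/5). Then f is positive, continuous, and decreasing on [2, infinity), so the integral test applies.
Compute the improper integral int_{2}^infinity f(x) dx:
  antiderivative F(x) = -5/(3*x^(3/5)).
  As x -> infinity, F(x) -> 0 (since p = 8/5 > 1).
  So int = F(infinity) - F(2) = 0 - (-5*2^(2/5)/6) = 5*2^(2/5)/6.
  Finite, so by the integral test, the series converges.

converges


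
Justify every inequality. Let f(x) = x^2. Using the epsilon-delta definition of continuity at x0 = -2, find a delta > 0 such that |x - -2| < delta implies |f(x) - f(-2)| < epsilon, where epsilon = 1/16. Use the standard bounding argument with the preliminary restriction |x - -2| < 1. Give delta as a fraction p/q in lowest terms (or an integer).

Factor: |x^2 - (-2)^2| = |x - -2| * |x + -2|.
Impose |x - -2| < 1 first. Then |x + -2| = |(x - -2) + 2*(-2)| <= |x - -2| + 2*|-2| < 1 + 4 = 5.
So |x^2 - (-2)^2| < delta * 5.
We need delta * 5 <= 1/16, i.e. delta <= 1/16/5 = 1/80.
Since 1/80 < 1, this is tighter than 1; take delta = 1/80.
So delta = 1/80 works.

1/80


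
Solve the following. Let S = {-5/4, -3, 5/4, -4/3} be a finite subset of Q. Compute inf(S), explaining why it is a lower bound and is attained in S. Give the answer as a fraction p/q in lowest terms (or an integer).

S is finite, so inf(S) = min(S).
Sorted increasing:
-3, -4/3, -5/4, 5/4
The extremum is -3.
For every x in S, x >= -3. And -3 is in S, so it is attained.
Therefore inf(S) = -3.

-3


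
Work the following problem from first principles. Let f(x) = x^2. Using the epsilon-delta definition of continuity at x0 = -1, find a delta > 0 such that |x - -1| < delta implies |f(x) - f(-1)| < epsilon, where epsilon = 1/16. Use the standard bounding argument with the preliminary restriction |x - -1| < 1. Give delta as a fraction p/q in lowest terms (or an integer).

Factor: |x^2 - (-1)^2| = |x - -1| * |x + -1|.
Impose |x - -1| < 1 first. Then |x + -1| = |(x - -1) + 2*(-1)| <= |x - -1| + 2*|-1| < 1 + 2 = 3.
So |x^2 - (-1)^2| < delta * 3.
We need delta * 3 <= 1/16, i.e. delta <= 1/16/3 = 1/48.
Since 1/48 < 1, this is tighter than 1; take delta = 1/48.
So delta = 1/48 works.

1/48


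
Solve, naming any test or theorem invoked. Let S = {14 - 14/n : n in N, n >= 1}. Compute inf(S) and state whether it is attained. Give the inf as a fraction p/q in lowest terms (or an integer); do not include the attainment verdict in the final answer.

Analysis:
- Values: 0, 7, 28/3, 21/2, ... strictly increasing.
- Minimum is 0 (n=1); inf = 0 (attained).
- 14 - 14/n -> 14 from below; sup = 14, not attained.
Conclusion: inf(S) = 0, attained in S.

0


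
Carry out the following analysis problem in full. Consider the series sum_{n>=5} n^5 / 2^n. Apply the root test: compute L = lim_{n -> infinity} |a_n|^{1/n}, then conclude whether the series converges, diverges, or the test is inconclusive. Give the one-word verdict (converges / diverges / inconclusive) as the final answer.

Let a_n denote the general term. Form |a_n|^(1/n) and simplify:
|a_n|^(1/n) = n^(5/n)/2
Take the limit as n -> infinity: L = 1/2.
Since L = 1/2 < 1, the root test implies convergence.

converges


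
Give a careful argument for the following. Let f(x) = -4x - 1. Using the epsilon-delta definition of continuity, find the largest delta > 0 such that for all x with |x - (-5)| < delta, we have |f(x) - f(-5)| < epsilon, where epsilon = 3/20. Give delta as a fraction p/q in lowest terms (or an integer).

We compute f(-5) = -4*(-5) - 1 = 19.
|f(x) - f(-5)| = |-4x - 1 - (19)| = |-4(x - (-5))| = 4|x - (-5)|.
We need 4|x - (-5)| < 3/20, i.e. |x - (-5)| < 3/20 / 4 = 3/80.
So any delta <= 3/80 works. Conversely, if delta > 3/80, then x = -5 + 3/80 satisfies |x - (-5)| = 3/80 < delta but |f(x) - f(-5)| = 4 * 3/80 = 3/20, which is not < 3/20; so no larger delta works.
Hence the largest such delta is 3/80.

3/80


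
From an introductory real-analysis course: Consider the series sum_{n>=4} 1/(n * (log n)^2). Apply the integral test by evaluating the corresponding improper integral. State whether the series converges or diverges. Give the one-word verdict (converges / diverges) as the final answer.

Let f(x) = 1/(x*log(x)^2). Then f is positive, continuous, and decreasing on [4, infinity), so the integral test applies.
Compute the improper integral int_{4}^infinity f(x) dx:
  antiderivative F(x) = -1/log(x).
  F(x) -> 0 as x -> infinity.  int = 0 - F(4) = 1/log(4) < infinity. By the integral test, the series converges.

converges


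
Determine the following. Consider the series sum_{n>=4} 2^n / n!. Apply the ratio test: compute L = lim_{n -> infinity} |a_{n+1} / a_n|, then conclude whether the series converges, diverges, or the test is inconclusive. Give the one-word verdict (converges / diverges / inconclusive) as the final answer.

Let a_n denote the general term. Form the ratio a_{n+1}/a_n and simplify:
a_{n+1}/a_n = 2/(n + 1)
Take the limit as n -> infinity: L = 0.
Since L = 0 < 1, the ratio test implies the series converges.

converges


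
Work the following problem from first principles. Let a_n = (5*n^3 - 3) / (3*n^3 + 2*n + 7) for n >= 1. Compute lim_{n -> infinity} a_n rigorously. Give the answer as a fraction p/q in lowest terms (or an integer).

Divide numerator and denominator by n^3, the highest power:
numerator / n^3 = 5 - 3/n^3
denominator / n^3 = 3 + 2/n^2 + 7/n^3
As n -> infinity, all terms of the form c/n^k (k >= 1) tend to 0.
So numerator / n^3 -> 5 and denominator / n^3 -> 3.
Therefore lim a_n = 5/3.

5/3


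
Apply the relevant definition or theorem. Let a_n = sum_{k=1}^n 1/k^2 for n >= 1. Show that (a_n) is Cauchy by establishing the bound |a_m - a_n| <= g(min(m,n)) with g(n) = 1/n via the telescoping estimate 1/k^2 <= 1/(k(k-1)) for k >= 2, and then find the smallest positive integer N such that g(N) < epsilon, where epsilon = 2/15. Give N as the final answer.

For m > n >= 1: |a_m - a_n| = sum_{k=n+1}^m 1/k^2.
Use 1/k^2 <= 1/(k(k-1)) = 1/(k-1) - 1/k for k >= 2:
sum_{k=n+1}^m 1/k^2 <= sum_{k=n+1}^m (1/(k-1) - 1/k) = 1/n - 1/m <= 1/n.
By symmetry the same bound holds with n,m swapped, so |a_m - a_n| <= 1/min(m,n) = g(min(m,n)). Since g(n) -> 0, (a_n) is Cauchy.
Now solve g(N) < 2/15: 1/N < 2/15 <=> N > 1/(2/15) = 15/2.
The smallest integer strictly greater than 15/2 is N = 8.
Check: g(8) = 1/8 < 2/15; g(7) = 1/7 >= 2/15. So N = 8.

8


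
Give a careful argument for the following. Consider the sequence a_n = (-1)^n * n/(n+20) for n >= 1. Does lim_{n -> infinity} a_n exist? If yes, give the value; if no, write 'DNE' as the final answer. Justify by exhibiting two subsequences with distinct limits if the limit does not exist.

Examine the behaviour of a_n along subsequences.
a_{2k} = 2k/(2k+20) -> 1. a_{2k+1} = -(2k+1)/(2k+21) -> -1.
Since these two subsequential limits are 1 and -1, distinct, the full sequence cannot converge (a convergent sequence has all subsequences tending to the same limit). So lim a_n does not exist.

DNE


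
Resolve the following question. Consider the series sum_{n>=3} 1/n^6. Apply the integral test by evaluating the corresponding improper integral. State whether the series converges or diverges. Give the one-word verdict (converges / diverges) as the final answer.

Let f(x) = x^(-6). Then f is positive, continuous, and decreasing on [3, infinity), so the integral test applies.
Compute the improper integral int_{3}^infinity f(x) dx:
  antiderivative F(x) = -1/(5*x^5).
  As x -> infinity, F(x) -> 0 (since p = 6 > 1).
  So int = F(infinity) - F(3) = 0 - (-1/1215) = 1/1215.
  Finite, so by the integral test, the series converges.

converges


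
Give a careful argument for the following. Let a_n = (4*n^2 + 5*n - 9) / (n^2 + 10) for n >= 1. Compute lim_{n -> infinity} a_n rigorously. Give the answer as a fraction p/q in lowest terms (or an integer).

Divide numerator and denominator by n^2, the highest power:
numerator / n^2 = 4 + 5/n - 9/n^2
denominator / n^2 = 1 + 10/n^2
As n -> infinity, all terms of the form c/n^k (k >= 1) tend to 0.
So numerator / n^2 -> 4 and denominator / n^2 -> 1.
Therefore lim a_n = 4.

4


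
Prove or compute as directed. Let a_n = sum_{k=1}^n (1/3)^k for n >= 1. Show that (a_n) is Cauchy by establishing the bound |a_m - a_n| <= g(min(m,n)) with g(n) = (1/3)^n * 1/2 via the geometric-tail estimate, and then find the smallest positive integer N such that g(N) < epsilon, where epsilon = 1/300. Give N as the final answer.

For m > n >= 1: |a_m - a_n| = sum_{k=n+1}^m (1/3)^k < sum_{k=n+1}^infinity (1/3)^k = (1/3)^(n+1) / (1 - 1/3) = (1/3)^n * (1/3) * (3/2) = (1/3)^n * 1/2.
So g(n) = (1/3)^n / 2. Since g(n) -> 0, (a_n) is Cauchy.
Now solve g(N) < 1/300: (1/3)^N / 2 < 1/300 <=> 3^N > 1 / (2 * 1/300) = 150.
Check powers of 3: 3^4 = 81 <= 150, 3^5 = 243 > 150.
So the smallest such N is 5. Check: g(5) = 1/(2 * 243) = 1/486 < 1/300.

5


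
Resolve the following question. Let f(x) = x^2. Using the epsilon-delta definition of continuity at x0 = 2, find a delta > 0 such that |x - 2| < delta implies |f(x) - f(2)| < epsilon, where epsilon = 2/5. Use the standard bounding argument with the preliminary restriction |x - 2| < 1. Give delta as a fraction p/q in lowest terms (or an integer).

Factor: |x^2 - (2)^2| = |x - 2| * |x + 2|.
Impose |x - 2| < 1 first. Then |x + 2| = |(x - 2) + 2*(2)| <= |x - 2| + 2*|2| < 1 + 4 = 5.
So |x^2 - (2)^2| < delta * 5.
We need delta * 5 <= 2/5, i.e. delta <= 2/5/5 = 2/25.
Since 2/25 < 1, this is tighter than 1; take delta = 2/25.
So delta = 2/25 works.

2/25


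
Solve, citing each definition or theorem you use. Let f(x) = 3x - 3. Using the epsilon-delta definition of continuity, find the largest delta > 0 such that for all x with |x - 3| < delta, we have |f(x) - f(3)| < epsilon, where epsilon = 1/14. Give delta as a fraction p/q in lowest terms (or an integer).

We compute f(3) = 3*(3) - 3 = 6.
|f(x) - f(3)| = |3x - 3 - (6)| = |3(x - 3)| = 3|x - 3|.
We need 3|x - 3| < 1/14, i.e. |x - 3| < 1/14 / 3 = 1/42.
So any delta <= 1/42 works. Conversely, if delta > 1/42, then x = 3 + 1/42 satisfies |x - 3| = 1/42 < delta but |f(x) - f(3)| = 3 * 1/42 = 1/14, which is not < 1/14; so no larger delta works.
Hence the largest such delta is 1/42.

1/42


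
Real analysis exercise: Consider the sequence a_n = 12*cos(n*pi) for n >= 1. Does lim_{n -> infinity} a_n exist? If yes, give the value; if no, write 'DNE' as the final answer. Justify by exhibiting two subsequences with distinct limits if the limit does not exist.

Examine the behaviour of a_n along subsequences.
cos(n*pi) = (-1)^n, so a_n = 12*(-1)^n. a_{2k} = 12 -> 12. a_{2k+1} = -12 -> -12.
Since these two subsequential limits are 12 and -12, distinct, the full sequence cannot converge (a convergent sequence has all subsequences tending to the same limit). So lim a_n does not exist.

DNE


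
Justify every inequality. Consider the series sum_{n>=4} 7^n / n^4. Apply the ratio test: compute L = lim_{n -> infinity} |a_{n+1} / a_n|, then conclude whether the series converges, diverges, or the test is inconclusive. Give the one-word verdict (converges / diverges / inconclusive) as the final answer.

Let a_n denote the general term. Form the ratio a_{n+1}/a_n and simplify:
a_{n+1}/a_n = 7*n^4/(n + 1)^4
Take the limit as n -> infinity: L = 7.
Since L = 7 > 1 (or L = infinity), the ratio test implies the series diverges.

diverges


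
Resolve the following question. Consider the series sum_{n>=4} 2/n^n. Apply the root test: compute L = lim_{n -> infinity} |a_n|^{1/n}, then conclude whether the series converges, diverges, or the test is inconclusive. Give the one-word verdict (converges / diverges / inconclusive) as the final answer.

Let a_n denote the general term. Form |a_n|^(1/n) and simplify:
|a_n|^(1/n) = 2^(1/n)/n
Take the limit as n -> infinity: L = 0.
Since L = 0 < 1, the root test implies convergence.

converges


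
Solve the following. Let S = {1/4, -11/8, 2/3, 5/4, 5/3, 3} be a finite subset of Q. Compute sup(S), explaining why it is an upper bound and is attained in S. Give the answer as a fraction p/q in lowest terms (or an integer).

S is finite, so sup(S) = max(S).
Sorted decreasing:
3, 5/3, 5/4, 2/3, 1/4, -11/8
The extremum is 3.
For every x in S, x <= 3. And 3 is in S, so it is attained.
Therefore sup(S) = 3.

3


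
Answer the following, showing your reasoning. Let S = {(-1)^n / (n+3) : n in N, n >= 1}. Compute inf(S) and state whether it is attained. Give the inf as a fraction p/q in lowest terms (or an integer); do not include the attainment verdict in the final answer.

Analysis:
- Values: -1/4, 1/5, -1/6, 1/7, -1/8, ...
- Positive terms (even n): 1/(2+3), 1/(4+3), ... decreasing -> max = 1/5 (n=2).
- Negative terms (odd n): -1/(1+3), -1/(3+3), ... increasing -> min = -1/4 (n=1).
- So sup = 1/5 (attained at n=2); inf = -1/4 (attained at n=1).
Conclusion: inf(S) = -1/4, attained in S.

-1/4


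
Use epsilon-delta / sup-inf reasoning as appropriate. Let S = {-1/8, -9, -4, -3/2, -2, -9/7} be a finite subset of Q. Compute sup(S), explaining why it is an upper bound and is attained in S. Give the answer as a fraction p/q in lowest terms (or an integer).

S is finite, so sup(S) = max(S).
Sorted decreasing:
-1/8, -9/7, -3/2, -2, -4, -9
The extremum is -1/8.
For every x in S, x <= -1/8. And -1/8 is in S, so it is attained.
Therefore sup(S) = -1/8.

-1/8


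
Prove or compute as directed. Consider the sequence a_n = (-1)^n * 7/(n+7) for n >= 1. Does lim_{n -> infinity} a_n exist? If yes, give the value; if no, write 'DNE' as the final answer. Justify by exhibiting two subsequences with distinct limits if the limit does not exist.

Examine the behaviour of a_n along subsequences.
Even-n subsequence a_{2k} = 7/(2k+7) -> 0. Odd-n subsequence a_{2k+1} = -7/(2k+8) -> 0. Both tend to 0, which suggests the limit is 0; verify directly.
|a_n - 0| = 7/(n+7) < 7/n for every n >= 1.
Given epsilon > 0, choose a positive integer N > 7/epsilon. Then for all n >= N, |a_n| < 7/n <= 7/N < epsilon.
So by the definition of the limit, lim a_n exists and equals 0.

0


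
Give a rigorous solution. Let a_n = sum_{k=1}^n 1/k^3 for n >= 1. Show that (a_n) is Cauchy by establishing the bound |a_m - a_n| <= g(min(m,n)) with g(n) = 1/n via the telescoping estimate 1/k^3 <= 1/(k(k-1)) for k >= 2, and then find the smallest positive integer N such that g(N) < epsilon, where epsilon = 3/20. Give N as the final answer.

For m > n >= 1: |a_m - a_n| = sum_{k=n+1}^m 1/k^3.
Use 1/k^3 <= 1/(k(k-1)) = 1/(k-1) - 1/k for k >= 2 (which holds since k^3 >= k^2 >= k(k-1) for k >= 2):
sum_{k=n+1}^m 1/k^3 <= sum_{k=n+1}^m (1/(k-1) - 1/k) = 1/n - 1/m <= 1/n.
By symmetry the same bound holds with n,m swapped, so |a_m - a_n| <= 1/min(m,n) = g(min(m,n)). Since g(n) -> 0, (a_n) is Cauchy.
Now solve g(N) < 3/20: 1/N < 3/20 <=> N > 1/(3/20) = 20/3.
The smallest integer strictly greater than 20/3 is N = 7.
Check: g(7) = 1/7 < 3/20; g(6) = 1/6 >= 3/20. So N = 7.

7


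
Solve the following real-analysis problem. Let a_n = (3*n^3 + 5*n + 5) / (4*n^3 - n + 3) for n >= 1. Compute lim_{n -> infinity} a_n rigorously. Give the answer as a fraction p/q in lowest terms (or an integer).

Divide numerator and denominator by n^3, the highest power:
numerator / n^3 = 3 + 5/n^2 + 5/n^3
denominator / n^3 = 4 - 1/n^2 + 3/n^3
As n -> infinity, all terms of the form c/n^k (k >= 1) tend to 0.
So numerator / n^3 -> 3 and denominator / n^3 -> 4.
Therefore lim a_n = 3/4.

3/4


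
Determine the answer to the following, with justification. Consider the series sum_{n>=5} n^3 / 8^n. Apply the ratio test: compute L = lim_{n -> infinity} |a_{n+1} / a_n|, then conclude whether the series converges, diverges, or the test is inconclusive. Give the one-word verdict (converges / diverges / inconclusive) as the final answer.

Let a_n denote the general term. Form the ratio a_{n+1}/a_n and simplify:
a_{n+1}/a_n = (n + 1)^3/(8*n^3)
Take the limit as n -> infinity: L = 1/8.
Since L = 1/8 < 1, the ratio test implies the series converges.

converges


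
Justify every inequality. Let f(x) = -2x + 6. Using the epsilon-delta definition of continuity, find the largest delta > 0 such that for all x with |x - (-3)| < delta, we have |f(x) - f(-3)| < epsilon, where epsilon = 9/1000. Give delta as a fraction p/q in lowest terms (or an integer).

We compute f(-3) = -2*(-3) + 6 = 12.
|f(x) - f(-3)| = |-2x + 6 - (12)| = |-2(x - (-3))| = 2|x - (-3)|.
We need 2|x - (-3)| < 9/1000, i.e. |x - (-3)| < 9/1000 / 2 = 9/2000.
So any delta <= 9/2000 works. Conversely, if delta > 9/2000, then x = -3 + 9/2000 satisfies |x - (-3)| = 9/2000 < delta but |f(x) - f(-3)| = 2 * 9/2000 = 9/1000, which is not < 9/1000; so no larger delta works.
Hence the largest such delta is 9/2000.

9/2000


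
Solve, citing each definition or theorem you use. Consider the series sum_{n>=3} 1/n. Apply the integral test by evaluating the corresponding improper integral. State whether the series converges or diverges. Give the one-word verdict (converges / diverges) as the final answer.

Let f(x) = 1/x. Then f is positive, continuous, and decreasing on [3, infinity), so the integral test applies.
Compute the improper integral int_{3}^infinity f(x) dx:
  antiderivative F(x) = log(x).
  As x -> infinity, log(x) -> infinity.
  So int = infinity - log(3) = infinity. By the integral test, the series diverges.

diverges


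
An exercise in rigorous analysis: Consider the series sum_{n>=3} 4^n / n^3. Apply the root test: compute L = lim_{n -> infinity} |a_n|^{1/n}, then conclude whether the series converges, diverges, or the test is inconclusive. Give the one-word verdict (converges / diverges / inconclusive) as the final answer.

Let a_n denote the general term. Form |a_n|^(1/n) and simplify:
|a_n|^(1/n) = 4/n^(3/n)
Take the limit as n -> infinity: L = 4.
Since L = 4 > 1, the root test implies divergence.

diverges


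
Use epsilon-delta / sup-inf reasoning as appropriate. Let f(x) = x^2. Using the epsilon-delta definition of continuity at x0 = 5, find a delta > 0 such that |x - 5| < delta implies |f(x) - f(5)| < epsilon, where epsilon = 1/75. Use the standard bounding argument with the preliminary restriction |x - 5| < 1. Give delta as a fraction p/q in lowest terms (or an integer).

Factor: |x^2 - (5)^2| = |x - 5| * |x + 5|.
Impose |x - 5| < 1 first. Then |x + 5| = |(x - 5) + 2*(5)| <= |x - 5| + 2*|5| < 1 + 10 = 11.
So |x^2 - (5)^2| < delta * 11.
We need delta * 11 <= 1/75, i.e. delta <= 1/75/11 = 1/825.
Since 1/825 < 1, this is tighter than 1; take delta = 1/825.
So delta = 1/825 works.

1/825


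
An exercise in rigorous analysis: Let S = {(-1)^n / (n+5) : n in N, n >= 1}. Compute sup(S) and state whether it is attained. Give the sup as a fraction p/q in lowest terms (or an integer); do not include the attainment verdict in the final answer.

Analysis:
- Values: -1/6, 1/7, -1/8, 1/9, -1/10, ...
- Positive terms (even n): 1/(2+5), 1/(4+5), ... decreasing -> max = 1/7 (n=2).
- Negative terms (odd n): -1/(1+5), -1/(3+5), ... increasing -> min = -1/6 (n=1).
- So sup = 1/7 (attained at n=2); inf = -1/6 (attained at n=1).
Conclusion: sup(S) = 1/7, attained in S.

1/7


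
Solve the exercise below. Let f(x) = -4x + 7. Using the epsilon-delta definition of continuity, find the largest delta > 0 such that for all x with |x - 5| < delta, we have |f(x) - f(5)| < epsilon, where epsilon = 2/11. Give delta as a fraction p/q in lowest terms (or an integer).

We compute f(5) = -4*(5) + 7 = -13.
|f(x) - f(5)| = |-4x + 7 - (-13)| = |-4(x - 5)| = 4|x - 5|.
We need 4|x - 5| < 2/11, i.e. |x - 5| < 2/11 / 4 = 1/22.
So any delta <= 1/22 works. Conversely, if delta > 1/22, then x = 5 + 1/22 satisfies |x - 5| = 1/22 < delta but |f(x) - f(5)| = 4 * 1/22 = 2/11, which is not < 2/11; so no larger delta works.
Hence the largest such delta is 1/22.

1/22


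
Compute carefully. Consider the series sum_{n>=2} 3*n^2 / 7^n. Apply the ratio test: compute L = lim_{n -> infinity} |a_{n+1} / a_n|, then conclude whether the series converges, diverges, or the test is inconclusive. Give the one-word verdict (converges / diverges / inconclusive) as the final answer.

Let a_n denote the general term. Form the ratio a_{n+1}/a_n and simplify:
a_{n+1}/a_n = (n + 1)^2/(7*n^2)
Take the limit as n -> infinity: L = 1/7.
Since L = 1/7 < 1, the ratio test implies the series converges.

converges


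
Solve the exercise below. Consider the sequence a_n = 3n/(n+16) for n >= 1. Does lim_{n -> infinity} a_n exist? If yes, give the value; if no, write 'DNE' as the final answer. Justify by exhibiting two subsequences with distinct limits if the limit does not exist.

Examine the behaviour of a_n along subsequences.
Even-n subsequence a_{2k} = 3(2k)/(2k+16) -> 3. Odd-n subsequence a_{2k+1} = 3(2k+1)/(2k+17) -> 3. Both tend to 3, which suggests the limit is 3; verify directly.
|a_n - 3| = |3n - 3(n+16)| / (n+16) = 48/(n+16) < 48/n for every n >= 1.
Given epsilon > 0, choose a positive integer N > 48/epsilon. Then for all n >= N, |a_n - 3| < 48/n <= 48/N < epsilon.
So by the definition of the limit, lim a_n exists and equals 3.

3


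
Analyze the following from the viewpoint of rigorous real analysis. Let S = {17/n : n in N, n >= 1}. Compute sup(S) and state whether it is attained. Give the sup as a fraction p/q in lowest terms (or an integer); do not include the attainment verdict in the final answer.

Analysis:
- Values: 17, 17/2, 17/3, 17/4, ... strictly decreasing.
- The maximum is 17 (n=1); sup = 17 (attained).
- The set is bounded below by 0; 17/n -> 0 so 0 is the greatest lower bound.
- 0 is not in the set, so inf = 0 is not attained.
Conclusion: sup(S) = 17, attained in S.

17


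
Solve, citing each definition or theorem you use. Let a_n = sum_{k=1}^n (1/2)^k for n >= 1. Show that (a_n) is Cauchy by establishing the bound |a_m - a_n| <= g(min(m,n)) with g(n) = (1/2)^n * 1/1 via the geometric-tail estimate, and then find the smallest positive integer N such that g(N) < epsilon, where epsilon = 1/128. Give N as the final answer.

For m > n >= 1: |a_m - a_n| = sum_{k=n+1}^m (1/2)^k < sum_{k=n+1}^infinity (1/2)^k = (1/2)^(n+1) / (1 - 1/2) = (1/2)^n * (1/2) * (2/1) = (1/2)^n * 1/1.
So g(n) = (1/2)^n / 1. Since g(n) -> 0, (a_n) is Cauchy.
Now solve g(N) < 1/128: (1/2)^N / 1 < 1/128 <=> 2^N > 1 / (1 * 1/128) = 128.
Check powers of 2: 2^7 = 128 <= 128, 2^8 = 256 > 128.
So the smallest such N is 8. Check: g(8) = 1/(1 * 256) = 1/256 < 1/128.

8


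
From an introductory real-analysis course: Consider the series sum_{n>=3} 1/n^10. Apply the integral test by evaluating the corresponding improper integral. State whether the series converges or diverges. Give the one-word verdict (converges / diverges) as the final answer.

Let f(x) = x^(-10). Then f is positive, continuous, and decreasing on [3, infinity), so the integral test applies.
Compute the improper integral int_{3}^infinity f(x) dx:
  antiderivative F(x) = -1/(9*x^9).
  As x -> infinity, F(x) -> 0 (since p = 10 > 1).
  So int = F(infinity) - F(3) = 0 - (-1/177147) = 1/177147.
  Finite, so by the integral test, the series converges.

converges


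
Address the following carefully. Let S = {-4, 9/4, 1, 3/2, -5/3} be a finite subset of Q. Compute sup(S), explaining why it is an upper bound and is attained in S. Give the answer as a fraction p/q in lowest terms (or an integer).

S is finite, so sup(S) = max(S).
Sorted decreasing:
9/4, 3/2, 1, -5/3, -4
The extremum is 9/4.
For every x in S, x <= 9/4. And 9/4 is in S, so it is attained.
Therefore sup(S) = 9/4.

9/4


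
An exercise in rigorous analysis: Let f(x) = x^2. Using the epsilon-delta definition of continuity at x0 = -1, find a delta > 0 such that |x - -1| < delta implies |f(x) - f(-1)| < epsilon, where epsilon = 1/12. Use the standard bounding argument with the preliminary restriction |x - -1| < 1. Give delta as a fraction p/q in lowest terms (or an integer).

Factor: |x^2 - (-1)^2| = |x - -1| * |x + -1|.
Impose |x - -1| < 1 first. Then |x + -1| = |(x - -1) + 2*(-1)| <= |x - -1| + 2*|-1| < 1 + 2 = 3.
So |x^2 - (-1)^2| < delta * 3.
We need delta * 3 <= 1/12, i.e. delta <= 1/12/3 = 1/36.
Since 1/36 < 1, this is tighter than 1; take delta = 1/36.
So delta = 1/36 works.

1/36


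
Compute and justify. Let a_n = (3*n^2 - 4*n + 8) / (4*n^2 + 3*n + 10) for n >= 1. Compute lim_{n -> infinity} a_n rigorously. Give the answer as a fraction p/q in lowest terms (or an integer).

Divide numerator and denominator by n^2, the highest power:
numerator / n^2 = 3 - 4/n + 8/n^2
denominator / n^2 = 4 + 3/n + 10/n^2
As n -> infinity, all terms of the form c/n^k (k >= 1) tend to 0.
So numerator / n^2 -> 3 and denominator / n^2 -> 4.
Therefore lim a_n = 3/4.

3/4


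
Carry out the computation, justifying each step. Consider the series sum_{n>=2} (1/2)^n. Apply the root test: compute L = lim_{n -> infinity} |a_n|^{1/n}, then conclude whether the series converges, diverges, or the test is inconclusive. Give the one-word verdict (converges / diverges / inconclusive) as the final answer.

Let a_n denote the general term. Form |a_n|^(1/n) and simplify:
|a_n|^(1/n) = 1/2
Take the limit as n -> infinity: L = 1/2.
Since L = 1/2 < 1, the root test implies convergence.

converges


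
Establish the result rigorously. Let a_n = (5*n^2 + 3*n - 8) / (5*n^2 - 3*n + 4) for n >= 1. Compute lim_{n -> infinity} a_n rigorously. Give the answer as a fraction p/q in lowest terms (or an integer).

Divide numerator and denominator by n^2, the highest power:
numerator / n^2 = 5 + 3/n - 8/n^2
denominator / n^2 = 5 - 3/n + 4/n^2
As n -> infinity, all terms of the form c/n^k (k >= 1) tend to 0.
So numerator / n^2 -> 5 and denominator / n^2 -> 5.
Therefore lim a_n = 1.

1


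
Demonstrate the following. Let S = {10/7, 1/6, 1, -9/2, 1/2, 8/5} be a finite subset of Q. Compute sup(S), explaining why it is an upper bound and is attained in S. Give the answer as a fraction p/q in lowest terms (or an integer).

S is finite, so sup(S) = max(S).
Sorted decreasing:
8/5, 10/7, 1, 1/2, 1/6, -9/2
The extremum is 8/5.
For every x in S, x <= 8/5. And 8/5 is in S, so it is attained.
Therefore sup(S) = 8/5.

8/5


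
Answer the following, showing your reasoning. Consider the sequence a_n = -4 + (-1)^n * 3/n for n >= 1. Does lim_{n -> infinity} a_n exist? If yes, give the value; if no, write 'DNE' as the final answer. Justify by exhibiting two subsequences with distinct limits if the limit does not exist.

Examine the behaviour of a_n along subsequences.
Even-n subsequence a_{2k} = -4 + 3/(2k) -> -4. Odd-n subsequence a_{2k+1} = -4 - 3/(2k+1) -> -4. Both tend to -4, which suggests the limit is -4; verify directly.
|a_n - (-4)| = |(-1)^n * 3/n| = 3/n for every n >= 1.
Given epsilon > 0, choose a positive integer N > 3/epsilon. Then for all n >= N, |a_n - (-4)| = 3/n <= 3/N < epsilon.
So by the definition of the limit, lim a_n exists and equals -4.

-4


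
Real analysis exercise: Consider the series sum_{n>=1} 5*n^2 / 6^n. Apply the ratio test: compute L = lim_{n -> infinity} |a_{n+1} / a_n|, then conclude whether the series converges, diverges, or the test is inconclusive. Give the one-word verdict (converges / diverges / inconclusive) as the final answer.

Let a_n denote the general term. Form the ratio a_{n+1}/a_n and simplify:
a_{n+1}/a_n = (n + 1)^2/(6*n^2)
Take the limit as n -> infinity: L = 1/6.
Since L = 1/6 < 1, the ratio test implies the series converges.

converges
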